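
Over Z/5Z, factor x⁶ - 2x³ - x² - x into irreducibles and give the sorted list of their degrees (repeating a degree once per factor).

1, 2, 3

Write h(x) = x⁶ - 2x³ - x² - x.
Roots in Z/5Z: h(0) = 0 → root; h(1) = 2; h(2) = 2; h(3) = 3; h(4) = 3.
Linear factors from roots: (x).
Complete factorization: h(x) = (x)·(x² + x + 1)·(x³ - x² - 1).
Factor degrees with multiplicity: 1 + 2 + 3 = 6.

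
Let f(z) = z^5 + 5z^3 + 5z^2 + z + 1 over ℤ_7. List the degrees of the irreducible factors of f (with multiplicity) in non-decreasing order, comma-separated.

Linear factors from roots: (z + 4).
Complete factorization: f(z) = (z + 4)·(z^2 + 4z + 5)·(z^2 + 6z + 6).
Factor degrees with multiplicity: 1 + 2 + 2 = 5.

1, 2, 2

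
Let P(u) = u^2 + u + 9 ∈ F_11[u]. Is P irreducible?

No

Check each element of F_11 for a root: P(0)=9, P(1)=0, P(2)=4, P(3)=10, P(4)=7, P(5)=6, P(6)=7, P(7)=10, P(8)=4, P(9)=0, P(10)=9.
P(1) = 0, so (u − 1) divides P(u); P is reducible.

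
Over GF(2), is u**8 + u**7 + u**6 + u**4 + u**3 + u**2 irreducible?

Write g(u) = u**8 + u**7 + u**6 + u**4 + u**3 + u**2.
Check for roots in GF(2): g(0) = 0 → root; g(1) = 0 → root.
g(0) = 0, so (u) divides g(u); g is reducible.

No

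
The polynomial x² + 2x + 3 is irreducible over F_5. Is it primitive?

Yes

Write f(x) = x² + 2x + 3.
|GF(5^2)^×| = 5^2 − 1 = 24. Prime factorization: 24 = 2^3·3.
f is primitive ⇔ x has order 24 in GF(5)[x]/(f), i.e. x^(24/q) ≠ 1 for each prime q | 24.
x^(12) mod f = 4.
x^(8) mod f = 4x + 1.
None equal 1, so x has full order 24; f is primitive.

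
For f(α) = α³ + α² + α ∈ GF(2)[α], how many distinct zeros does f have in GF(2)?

1

Evaluate at each of the 2 elements of GF(2):
f(0) = 0 → root; f(1) = 1.
Roots: {0}.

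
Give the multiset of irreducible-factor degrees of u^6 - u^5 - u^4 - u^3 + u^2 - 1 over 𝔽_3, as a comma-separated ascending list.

Write f(u) = u^6 - u^5 - u^4 - u^3 + u^2 - 1.
Roots in 𝔽_3: f(0) = 2; f(1) = 1; f(2) = 2.
Complete factorization: f(u) = (u^6 - u^5 - u^4 - u^3 + u^2 - 1).
Factor degrees with multiplicity: 6 = 6.

6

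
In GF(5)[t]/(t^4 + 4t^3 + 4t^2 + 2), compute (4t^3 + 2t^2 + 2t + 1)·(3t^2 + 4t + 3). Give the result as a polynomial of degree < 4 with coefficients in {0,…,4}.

Multiply in GF(5)[t]: (4t^3 + 2t^2 + 2t + 1)·(3t^2 + 4t + 3) = 2t^5 + 2t^4 + t^3 + 2t^2 + 3.
Reduce using t^4 ≡ t^3 + t^2 + 3 (mod t^4 + 4t^3 + 4t^2 + 2).
Reduced: 2t^3 + t^2 + t.

2t^3 + t^2 + t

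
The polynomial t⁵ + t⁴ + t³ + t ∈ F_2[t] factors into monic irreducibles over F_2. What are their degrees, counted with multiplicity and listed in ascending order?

1, 1, 3

Write g(t) = t⁵ + t⁴ + t³ + t.
Roots in F_2: g(0) = 0 → root; g(1) = 0 → root.
Linear factors from roots: (t), (t + 1).
Complete factorization: g(t) = (t)·(t + 1)·(t³ + t + 1).
Factor degrees with multiplicity: 1 + 1 + 3 = 5.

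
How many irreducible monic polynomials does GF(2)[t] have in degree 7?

18

x^(2^7) − x is the product of all monic irreducibles of degree dividing 7; Möbius inversion gives N = (1/7) Σ μ(7/d)·2^d.
Divisors of 7: 1, 7; μ(7/d) for each: -1, 1.
Σ = − 2^1 + 2^7 = 126.
N = 126/7 = 18.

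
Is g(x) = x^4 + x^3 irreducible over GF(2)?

No

Check for roots in GF(2): g(0) = 0 → root; g(1) = 0 → root.
g(0) = 0, so (x) divides g(x); g is reducible.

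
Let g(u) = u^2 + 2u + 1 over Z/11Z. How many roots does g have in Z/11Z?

Evaluate at each of the 11 elements of Z/11Z:
g(0) = 1; g(1) = 4; g(2) = 9; g(3) = 5; g(4) = 3; g(5) = 3; g(6) = 5; g(7) = 9; g(8) = 4; g(9) = 1; g(10) = 0 → root.
Roots: {10}.

1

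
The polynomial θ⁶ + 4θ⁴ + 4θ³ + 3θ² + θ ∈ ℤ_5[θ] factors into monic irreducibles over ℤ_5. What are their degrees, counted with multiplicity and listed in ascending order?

1, 2, 3

Write g(θ) = θ⁶ + 4θ⁴ + 4θ³ + 3θ² + θ.
Roots in ℤ_5: g(0) = 0 → root; g(1) = 3; g(2) = 4; g(3) = 1; g(4) = 3.
Linear factors from roots: (θ).
Complete factorization: g(θ) = (θ)·(θ² + 3θ + 4)·(θ³ + 2θ² + 4θ + 4).
Factor degrees with multiplicity: 1 + 2 + 3 = 6.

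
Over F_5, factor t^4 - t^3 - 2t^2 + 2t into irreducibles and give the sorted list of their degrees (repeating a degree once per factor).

1, 1, 2

Write h(t) = t^4 - t^3 - 2t^2 + 2t.
Roots in F_5: h(0) = 0 → root; h(1) = 0 → root; h(2) = 4; h(3) = 2; h(4) = 3.
Linear factors from roots: (t), (t - 1).
Complete factorization: h(t) = (t)·(t - 1)·(t^2 - 2).
Factor degrees with multiplicity: 1 + 1 + 2 = 4.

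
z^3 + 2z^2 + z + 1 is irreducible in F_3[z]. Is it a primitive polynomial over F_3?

Write f(z) = z^3 + 2z^2 + z + 1.
|GF(3^3)^×| = 3^3 − 1 = 26. Prime factorization: 26 = 2·13.
f is primitive ⇔ z has order 26 in GF(3)[z]/(f), i.e. z^(26/q) ≠ 1 for each prime q | 26.
z^(13) mod f = 2.
z^(2) mod f = z^2.
None equal 1, so z has full order 26; f is primitive.

Yes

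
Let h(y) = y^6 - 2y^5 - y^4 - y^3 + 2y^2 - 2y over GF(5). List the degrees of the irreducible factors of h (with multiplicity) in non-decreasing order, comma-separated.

Roots in GF(5): h(0) = 0 → root; h(1) = 2; h(2) = 0 → root; h(3) = 2; h(4) = 2.
Linear factors from roots: (y), (y - 2).
Complete factorization: h(y) = (y)·(y - 2)·(y^4 - y^2 + 2y + 1).
Factor degrees with multiplicity: 1 + 1 + 4 = 6.

1, 1, 4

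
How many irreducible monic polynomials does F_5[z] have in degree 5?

Gauss's count: N_{5}(5) = (1/5) Σ_{d|5} μ(5/d)·5^d.
Divisors of 5: 1, 5; μ(5/d) for each: -1, 1.
Σ = − 5^1 + 5^5 = 3120.
N = 3120/5 = 624.

624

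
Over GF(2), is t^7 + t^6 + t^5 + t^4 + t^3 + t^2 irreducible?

Write g(t) = t^7 + t^6 + t^5 + t^4 + t^3 + t^2.
Check for roots in GF(2): g(0) = 0 → root; g(1) = 0 → root.
g(0) = 0, so (t) divides g(t); g is reducible.

No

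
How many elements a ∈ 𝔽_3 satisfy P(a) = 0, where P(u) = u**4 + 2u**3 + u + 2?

Evaluate at each of the 3 elements of 𝔽_3:
P(0) = 2; P(1) = 0 → root; P(2) = 0 → root.
Roots: {1, 2}.

2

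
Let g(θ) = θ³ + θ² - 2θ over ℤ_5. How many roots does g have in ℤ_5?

3

Evaluate at each of the 5 elements of ℤ_5:
g(0) = 0 → root; g(1) = 0 → root; g(2) = 3; g(3) = 0 → root; g(4) = 2.
Roots: {0, 1, 3}.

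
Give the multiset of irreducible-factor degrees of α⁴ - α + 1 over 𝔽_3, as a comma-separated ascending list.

1, 3

Write g(α) = α⁴ - α + 1.
Roots in 𝔽_3: g(0) = 1; g(1) = 1; g(2) = 0 → root.
Linear factors from roots: (α + 1).
Complete factorization: g(α) = (α + 1)·(α³ - α² + α + 1).
Factor degrees with multiplicity: 1 + 3 = 4.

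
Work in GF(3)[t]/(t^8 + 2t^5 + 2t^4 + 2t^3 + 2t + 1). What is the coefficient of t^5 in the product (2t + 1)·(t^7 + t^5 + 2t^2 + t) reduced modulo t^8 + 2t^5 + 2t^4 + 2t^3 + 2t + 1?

0

Multiply in GF(3)[t]: (2t + 1)·(t^7 + t^5 + 2t^2 + t) = 2t^8 + t^7 + 2t^6 + t^5 + t^3 + t^2 + t.
Reduce using t^8 ≡ t^5 + t^4 + t^3 + t + 2 (mod t^8 + 2t^5 + 2t^4 + 2t^3 + 2t + 1).
Reduced: t^7 + 2t^6 + 2t^4 + t^2 + 1.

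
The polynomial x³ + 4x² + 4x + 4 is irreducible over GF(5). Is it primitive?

No

Write f(x) = x³ + 4x² + 4x + 4.
|GF(5^3)^×| = 5^3 − 1 = 124. Prime factorization: 124 = 2^2·31.
f is primitive ⇔ x has order 124 in GF(5)[x]/(f), i.e. x^(124/q) ≠ 1 for each prime q | 124.
x^(62) mod f = 1
x^(4) mod f = 2x² + 2x + 1.
Since x^(62) = 1, the order of x divides 62 < 124; not primitive.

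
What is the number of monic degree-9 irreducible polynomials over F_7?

The number of monic irreducibles of degree 9 over GF(7) is (1/9)·Σ_{d∣9} μ(9/d) 7^d.
Divisors of 9: 1, 3, 9; μ(9/d) for each: 0, -1, 1.
Σ = − 7^3 + 7^9 = 40353264.
N = 40353264/9 = 4483696.

4483696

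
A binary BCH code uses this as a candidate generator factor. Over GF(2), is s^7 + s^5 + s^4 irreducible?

No

Write m(s) = s^7 + s^5 + s^4.
Check for roots in GF(2): m(0) = 0 → root; m(1) = 1.
m(0) = 0, so (s) divides m(s); m is reducible.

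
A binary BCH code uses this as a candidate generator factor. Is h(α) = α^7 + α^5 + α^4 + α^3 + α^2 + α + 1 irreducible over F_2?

Check for roots in F_2: h(0) = 1; h(1) = 1.
No roots, so no linear factors.
Monic irreducibles of degree 2 over GF(2): α^2 + α + 1.
None of them divide h (all give nonzero remainder).
Monic irreducibles of degree 3 over GF(2): α^3 + α + 1, α^3 + α^2 + 1.
None of them divide h (all give nonzero remainder).
No irreducible factor of degree ≤ 3 exists, so h is irreducible over GF(2).

Yes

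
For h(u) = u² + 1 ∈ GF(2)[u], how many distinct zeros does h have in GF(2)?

1

Evaluate at each of the 2 elements of GF(2):
h(0) = 1; h(1) = 0 → root.
Roots: {1}.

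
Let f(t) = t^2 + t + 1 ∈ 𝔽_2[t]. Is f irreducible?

Yes

Check for roots in 𝔽_2: f(0) = 1; f(1) = 1.
No roots. A degree-2 polynomial over a field with no linear factor is irreducible.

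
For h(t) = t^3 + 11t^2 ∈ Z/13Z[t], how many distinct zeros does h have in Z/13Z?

Evaluate at each of the 13 elements of Z/13Z:
h(0) = 0 → root; h(1) = 12; h(2) = 0 → root; h(3) = 9; h(4) = 6; h(5) = 10; h(6) = 1; h(7) = 11; h(8) = 7; h(9) = 8; h(10) = 7; h(11) = 10; h(12) = 10.
Roots: {0, 2}.

2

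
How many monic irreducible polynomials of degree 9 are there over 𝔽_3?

The number of monic irreducibles of degree 9 over GF(3) is (1/9)·Σ_{d∣9} μ(9/d) 3^d.
Divisors of 9: 1, 3, 9; μ(9/d) for each: 0, -1, 1.
Σ = − 3^3 + 3^9 = 19656.
N = 19656/9 = 2184.

2184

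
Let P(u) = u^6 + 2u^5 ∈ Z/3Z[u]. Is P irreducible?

No

Check for roots in Z/3Z: P(0) = 0 → root; P(1) = 0 → root; P(2) = 2.
P(0) = 0, so (u) divides P(u); P is reducible.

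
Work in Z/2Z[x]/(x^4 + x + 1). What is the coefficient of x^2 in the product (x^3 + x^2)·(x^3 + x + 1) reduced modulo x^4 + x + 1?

Multiply in Z/2Z[x]: (x^3 + x^2)·(x^3 + x + 1) = x^6 + x^5 + x^4 + x^2.
Reduce using x^4 ≡ x + 1 (mod x^4 + x + 1).
Reduced: x^3 + x^2 + 1.

1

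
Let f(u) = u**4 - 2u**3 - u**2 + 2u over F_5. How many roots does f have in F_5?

Evaluate at each of the 5 elements of F_5:
f(0) = 0 → root; f(1) = 0 → root; f(2) = 0 → root; f(3) = 4; f(4) = 0 → root.
Roots: {0, 1, 2, 4}.

4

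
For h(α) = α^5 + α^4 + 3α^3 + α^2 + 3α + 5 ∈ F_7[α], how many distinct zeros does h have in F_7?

Evaluate at each of the 7 elements of F_7:
h(0) = 5; h(1) = 0 → root; h(2) = 3; h(3) = 1; h(4) = 0 → root; h(5) = 5; h(6) = 0 → root.
Roots: {1, 4, 6}.

3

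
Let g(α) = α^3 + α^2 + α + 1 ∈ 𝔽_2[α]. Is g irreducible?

No

Check for roots in 𝔽_2: g(0) = 1; g(1) = 0 → root.
g(1) = 0, so (α − 1) divides g(α); g is reducible.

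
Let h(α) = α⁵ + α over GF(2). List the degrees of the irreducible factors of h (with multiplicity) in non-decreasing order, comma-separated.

Roots in GF(2): h(0) = 0 → root; h(1) = 0 → root.
Linear factors from roots: (α), (α + 1).
Complete factorization: h(α) = (α)·(α + 1)^4.
Factor degrees with multiplicity: 1 + 1 + 1 + 1 + 1 = 5.

1, 1, 1, 1, 1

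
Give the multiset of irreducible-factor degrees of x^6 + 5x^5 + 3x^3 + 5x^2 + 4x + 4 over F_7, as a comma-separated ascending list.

Write h(x) = x^6 + 5x^5 + 3x^3 + 5x^2 + 4x + 4.
Linear factors from roots: (x + 5), (x + 4).
Complete factorization: h(x) = (x + 5)·(x + 4)^3·(x^2 + 2x + 5).
Factor degrees with multiplicity: 1 + 1 + 1 + 1 + 2 = 6.

1, 1, 1, 1, 2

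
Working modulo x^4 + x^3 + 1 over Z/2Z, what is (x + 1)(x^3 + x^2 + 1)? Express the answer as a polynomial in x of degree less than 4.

x^3 + x^2 + x

Multiply in Z/2Z[x]: (x + 1)·(x^3 + x^2 + 1) = x^4 + x^2 + x + 1.
Reduce using x^4 ≡ x^3 + 1 (mod x^4 + x^3 + 1).
Reduced: x^3 + x^2 + x.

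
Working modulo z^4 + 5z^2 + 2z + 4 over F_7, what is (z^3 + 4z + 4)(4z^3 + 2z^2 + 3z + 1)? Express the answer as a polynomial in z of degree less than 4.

Multiply in F_7[z]: (z^3 + 4z + 4)·(4z^3 + 2z^2 + 3z + 1) = 4z^6 + 2z^5 + 5z^4 + 4z^3 + 6z^2 + 2z + 4.
Reduce using z^4 ≡ 2z^2 + 5z + 3 (mod z^4 + 5z^2 + 2z + 4).
Reduced: 5z^2 + 3z + 1.

5z^2 + 3z + 1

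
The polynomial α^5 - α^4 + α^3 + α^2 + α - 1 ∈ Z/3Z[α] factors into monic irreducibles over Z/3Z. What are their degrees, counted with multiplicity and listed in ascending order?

5

Write g(α) = α^5 - α^4 + α^3 + α^2 + α - 1.
Roots in Z/3Z: g(0) = 2; g(1) = 2; g(2) = 2.
Complete factorization: g(α) = (α^5 - α^4 + α^3 + α^2 + α - 1).
Factor degrees with multiplicity: 5 = 5.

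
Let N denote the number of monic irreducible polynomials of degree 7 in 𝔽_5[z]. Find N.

x^(5^7) − x is the product of all monic irreducibles of degree dividing 7; Möbius inversion gives N = (1/7) Σ μ(7/d)·5^d.
Divisors of 7: 1, 7; μ(7/d) for each: -1, 1.
Σ = − 5^1 + 5^7 = 78120.
N = 78120/7 = 11160.

11160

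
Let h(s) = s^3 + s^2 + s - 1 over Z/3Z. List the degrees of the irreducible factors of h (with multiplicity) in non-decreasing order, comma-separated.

3

Roots in Z/3Z: h(0) = 2; h(1) = 2; h(2) = 1.
Complete factorization: h(s) = (s^3 + s^2 + s - 1).
Factor degrees with multiplicity: 3 = 3.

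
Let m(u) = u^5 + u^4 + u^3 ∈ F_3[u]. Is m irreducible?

Check for roots in F_3: m(0) = 0 → root; m(1) = 0 → root; m(2) = 2.
m(0) = 0, so (u) divides m(u); m is reducible.

No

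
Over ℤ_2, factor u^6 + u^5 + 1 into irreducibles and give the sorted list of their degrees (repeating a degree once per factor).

6

Write f(u) = u^6 + u^5 + 1.
Roots in ℤ_2: f(0) = 1; f(1) = 1.
Complete factorization: f(u) = (u^6 + u^5 + 1).
Factor degrees with multiplicity: 6 = 6.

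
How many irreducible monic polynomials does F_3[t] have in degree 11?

The number of monic irreducibles of degree 11 over GF(3) is (1/11)·Σ_{d∣11} μ(11/d) 3^d.
Divisors of 11: 1, 11; μ(11/d) for each: -1, 1.
Σ = − 3^1 + 3^11 = 177144.
N = 177144/11 = 16104.

16104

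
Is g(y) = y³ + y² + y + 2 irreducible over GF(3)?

Yes

Check for roots in GF(3): g(0) = 2; g(1) = 2; g(2) = 1.
No roots. A degree-3 polynomial over a field with no linear factor is irreducible.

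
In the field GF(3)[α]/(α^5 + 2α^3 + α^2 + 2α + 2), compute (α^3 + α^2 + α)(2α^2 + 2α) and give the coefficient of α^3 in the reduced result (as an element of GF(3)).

Multiply in GF(3)[α]: (α^3 + α^2 + α)·(2α^2 + 2α) = 2α^5 + α^4 + α^3 + 2α^2.
Reduce using α^5 ≡ α^3 + 2α^2 + α + 1 (mod α^5 + 2α^3 + α^2 + 2α + 2).
Reduced: α^4 + 2α + 2.

0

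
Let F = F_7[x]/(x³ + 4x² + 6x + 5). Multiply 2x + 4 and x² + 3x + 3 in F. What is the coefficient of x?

Multiply in F_7[x]: (2x + 4)·(x² + 3x + 3) = 2x³ + 3x² + 4x + 5.
Reduce using x³ ≡ 3x² + x + 2 (mod x³ + 4x² + 6x + 5).
Reduced: 2x² + 6x + 2.

6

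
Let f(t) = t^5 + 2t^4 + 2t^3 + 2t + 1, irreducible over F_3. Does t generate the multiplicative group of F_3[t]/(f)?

|GF(3^5)^×| = 3^5 − 1 = 242. Prime factorization: 242 = 2·11^2.
f is primitive ⇔ t has order 242 in GF(3)[t]/(f), i.e. t^(242/q) ≠ 1 for each prime q | 242.
t^(121) mod f = 2.
t^(22) mod f = t^4 + t.
None equal 1, so t has full order 242; f is primitive.

Yes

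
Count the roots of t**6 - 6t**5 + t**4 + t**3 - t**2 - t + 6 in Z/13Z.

Write g(t) = t**6 - 6t**5 + t**4 + t**3 - t**2 - t + 6.
Evaluate at each of the 13 elements of Z/13Z:
g(0) = 6; g(1) = 1; g(2) = 0 → root; g(3) = 10; g(4) = 0 → root; g(5) = 6; g(6) = 7; g(7) = 1; g(8) = 8; g(9) = 0 → root; g(10) = 5; g(11) = 8; g(12) = 0 → root.
Roots: {2, 4, 9, 12}.

4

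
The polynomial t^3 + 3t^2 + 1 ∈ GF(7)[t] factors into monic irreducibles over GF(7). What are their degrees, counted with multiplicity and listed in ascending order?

Write h(t) = t^3 + 3t^2 + 1.
Linear factors from roots: (t + 5).
Complete factorization: h(t) = (t + 5)·(t^2 + 5t + 3).
Factor degrees with multiplicity: 1 + 2 = 3.

1, 2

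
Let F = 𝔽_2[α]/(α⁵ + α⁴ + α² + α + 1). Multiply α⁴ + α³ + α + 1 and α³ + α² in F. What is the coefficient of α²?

1

Multiply in 𝔽_2[α]: (α⁴ + α³ + α + 1)·(α³ + α²) = α⁷ + α⁵ + α⁴ + α².
Reduce using α⁵ ≡ α⁴ + α² + α + 1 (mod α⁵ + α⁴ + α² + α + 1).
Reduced: α² + α.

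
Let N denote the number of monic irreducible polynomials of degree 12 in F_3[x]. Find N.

x^(3^12) − x is the product of all monic irreducibles of degree dividing 12; Möbius inversion gives N = (1/12) Σ μ(12/d)·3^d.
Divisors of 12: 1, 2, 3, 4, 6, 12; μ(12/d) for each: 0, 1, 0, -1, -1, 1.
Σ = 3^2 − 3^4 − 3^6 + 3^12 = 530640.
N = 530640/12 = 44220.

44220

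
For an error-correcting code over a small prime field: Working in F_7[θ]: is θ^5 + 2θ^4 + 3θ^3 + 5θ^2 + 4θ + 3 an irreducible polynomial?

No

Write m(θ) = θ^5 + 2θ^4 + 3θ^3 + 5θ^2 + 4θ + 3.
Check for roots in F_7: m(0) = 3; m(1) = 4; m(2) = 0 → root; m(3) = 0 → root; m(4) = 0 → root; m(5) = 5; m(6) = 2.
m(2) = 0, so (θ − 2) divides m(θ); m is reducible.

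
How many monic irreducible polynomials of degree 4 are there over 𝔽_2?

3

By the necklace-counting formula, N_2(4) = (1/4) Σ_{d|4} μ(4/d)·2^d.
Divisors of 4: 1, 2, 4; μ(4/d) for each: 0, -1, 1.
Σ = − 2^2 + 2^4 = 12.
N = 12/4 = 3.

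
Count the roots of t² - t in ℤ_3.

2

Write P(t) = t² - t.
Evaluate at each of the 3 elements of ℤ_3:
P(0) = 0 → root; P(1) = 0 → root; P(2) = 2.
Roots: {0, 1}.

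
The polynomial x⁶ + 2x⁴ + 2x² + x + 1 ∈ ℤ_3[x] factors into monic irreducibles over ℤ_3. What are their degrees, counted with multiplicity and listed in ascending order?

2, 4

Write g(x) = x⁶ + 2x⁴ + 2x² + x + 1.
Roots in ℤ_3: g(0) = 1; g(1) = 1; g(2) = 2.
Complete factorization: g(x) = (x² + x + 2)·(x⁴ + 2x³ + x² + x + 2).
Factor degrees with multiplicity: 2 + 4 = 6.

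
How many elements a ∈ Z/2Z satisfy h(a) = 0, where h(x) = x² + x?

2

Evaluate at each of the 2 elements of Z/2Z:
h(0) = 0 → root; h(1) = 0 → root.
Roots: {0, 1}.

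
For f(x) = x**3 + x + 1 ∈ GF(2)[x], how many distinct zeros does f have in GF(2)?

Evaluate at each of the 2 elements of GF(2):
f(0) = 1; f(1) = 1.
No element is a root.

0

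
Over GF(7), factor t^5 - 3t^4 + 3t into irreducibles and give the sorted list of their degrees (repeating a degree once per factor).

1, 1, 3

Write h(t) = t^5 - 3t^4 + 3t.
Linear factors from roots: (t), (t + 1).
Complete factorization: h(t) = (t)·(t + 1)·(t^3 + 3t^2 - 3t + 3).
Factor degrees with multiplicity: 1 + 1 + 3 = 5.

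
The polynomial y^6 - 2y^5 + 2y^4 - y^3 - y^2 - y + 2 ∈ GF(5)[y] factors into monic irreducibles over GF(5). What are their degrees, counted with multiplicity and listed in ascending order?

Write g(y) = y^6 - 2y^5 + 2y^4 - y^3 - y^2 - y + 2.
Roots in GF(5): g(0) = 2; g(1) = 0 → root; g(2) = 0 → root; g(3) = 3; g(4) = 3.
Linear factors from roots: (y - 1), (y - 2).
Complete factorization: g(y) = (y - 2)·(y - 1)·(y^2 + 2y - 2)·(y^2 - y + 2).
Factor degrees with multiplicity: 1 + 1 + 2 + 2 = 6.

1, 1, 2, 2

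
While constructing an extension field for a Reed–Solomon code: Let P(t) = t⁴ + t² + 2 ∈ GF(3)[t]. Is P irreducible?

Check for roots in GF(3): P(0) = 2; P(1) = 1; P(2) = 1.
No roots, so no linear factors.
Monic irreducibles of degree 2 over GF(3): t² + 1, t² + t + 2, t² + 2t + 2.
None of them divide P (all give nonzero remainder).
No irreducible factor of degree ≤ 2 exists, so P is irreducible over GF(3).

Yes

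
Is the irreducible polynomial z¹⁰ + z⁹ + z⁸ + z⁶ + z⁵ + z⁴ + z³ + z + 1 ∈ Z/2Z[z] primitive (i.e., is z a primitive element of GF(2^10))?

No

Write f(z) = z¹⁰ + z⁹ + z⁸ + z⁶ + z⁵ + z⁴ + z³ + z + 1.
|GF(2^10)^×| = 2^10 − 1 = 1023. Prime factorization: 1023 = 3·11·31.
f is primitive ⇔ z has order 1023 in GF(2)[z]/(f), i.e. z^(1023/q) ≠ 1 for each prime q | 1023.
z^(341) mod f = 1
z^(93) mod f = z⁹ + z⁸ + z⁶ + z² + 1.
z^(33) mod f = z⁹ + z⁶ + z⁵ + z⁴ + z.
Since z^(341) = 1, the order of z divides 341 < 1023; not primitive.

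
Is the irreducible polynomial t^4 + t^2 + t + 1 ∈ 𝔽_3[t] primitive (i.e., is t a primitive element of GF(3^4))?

Write f(t) = t^4 + t^2 + t + 1.
|GF(3^4)^×| = 3^4 − 1 = 80. Prime factorization: 80 = 2^4·5.
f is primitive ⇔ t has order 80 in GF(3)[t]/(f), i.e. t^(80/q) ≠ 1 for each prime q | 80.
t^(40) mod f = 1
t^(16) mod f = t^3 + 2.
Since t^(40) = 1, the order of t divides 40 < 80; not primitive.

No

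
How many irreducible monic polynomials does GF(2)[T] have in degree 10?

99

By the necklace-counting formula, N_2(10) = (1/10) Σ_{d|10} μ(10/d)·2^d.
Divisors of 10: 1, 2, 5, 10; μ(10/d) for each: 1, -1, -1, 1.
Σ = 2^1 − 2^2 − 2^5 + 2^10 = 990.
N = 990/10 = 99.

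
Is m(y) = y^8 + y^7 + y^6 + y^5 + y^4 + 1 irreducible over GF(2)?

Check for roots in GF(2): m(0) = 1; m(1) = 0 → root.
m(1) = 0, so (y − 1) divides m(y); m is reducible.

No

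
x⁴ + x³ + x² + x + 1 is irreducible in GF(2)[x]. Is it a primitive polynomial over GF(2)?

Write f(x) = x⁴ + x³ + x² + x + 1.
|GF(2^4)^×| = 2^4 − 1 = 15. Prime factorization: 15 = 3·5.
f is primitive ⇔ x has order 15 in GF(2)[x]/(f), i.e. x^(15/q) ≠ 1 for each prime q | 15.
x^(5) mod f = 1
x^(3) mod f = x³.
Since x^(5) = 1, the order of x divides 5 < 15; not primitive.

No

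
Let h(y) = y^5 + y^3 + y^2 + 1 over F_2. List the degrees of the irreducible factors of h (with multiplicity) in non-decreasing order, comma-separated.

1, 1, 1, 2

Roots in F_2: h(0) = 1; h(1) = 0 → root.
Linear factors from roots: (y + 1).
Complete factorization: h(y) = (y + 1)^3·(y^2 + y + 1).
Factor degrees with multiplicity: 1 + 1 + 1 + 2 = 5.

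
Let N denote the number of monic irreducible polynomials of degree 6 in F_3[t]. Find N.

x^(3^6) − x is the product of all monic irreducibles of degree dividing 6; Möbius inversion gives N = (1/6) Σ μ(6/d)·3^d.
Divisors of 6: 1, 2, 3, 6; μ(6/d) for each: 1, -1, -1, 1.
Σ = 3^1 − 3^2 − 3^3 + 3^6 = 696.
N = 696/6 = 116.

116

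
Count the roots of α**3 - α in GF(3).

Write P(α) = α**3 - α.
Evaluate at each of the 3 elements of GF(3):
P(0) = 0 → root; P(1) = 0 → root; P(2) = 0 → root.
Roots: {0, 1, 2}.

3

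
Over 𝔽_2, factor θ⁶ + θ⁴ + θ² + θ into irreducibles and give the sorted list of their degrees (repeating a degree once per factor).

1, 1, 4

Write f(θ) = θ⁶ + θ⁴ + θ² + θ.
Roots in 𝔽_2: f(0) = 0 → root; f(1) = 0 → root.
Linear factors from roots: (θ), (θ + 1).
Complete factorization: f(θ) = (θ)·(θ + 1)·(θ⁴ + θ³ + 1).
Factor degrees with multiplicity: 1 + 1 + 4 = 6.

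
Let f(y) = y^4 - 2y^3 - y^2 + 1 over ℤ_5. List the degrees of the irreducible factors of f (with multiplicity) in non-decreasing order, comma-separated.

4

Roots in ℤ_5: f(0) = 1; f(1) = 4; f(2) = 2; f(3) = 4; f(4) = 3.
Complete factorization: f(y) = (y^4 - 2y^3 - y^2 + 1).
Factor degrees with multiplicity: 4 = 4.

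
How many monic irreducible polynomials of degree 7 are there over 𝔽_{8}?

Gauss's count: N_{8}(7) = (1/7) Σ_{d|7} μ(7/d)·8^d.
Divisors of 7: 1, 7; μ(7/d) for each: -1, 1.
Σ = − 8^1 + 8^7 = 2097144.
N = 2097144/7 = 299592.

299592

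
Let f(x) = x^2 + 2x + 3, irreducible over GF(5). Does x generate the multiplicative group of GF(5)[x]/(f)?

Yes

|GF(5^2)^×| = 5^2 − 1 = 24. Prime factorization: 24 = 2^3·3.
f is primitive ⇔ x has order 24 in GF(5)[x]/(f), i.e. x^(24/q) ≠ 1 for each prime q | 24.
x^(12) mod f = 4.
x^(8) mod f = 4x + 1.
None equal 1, so x has full order 24; f is primitive.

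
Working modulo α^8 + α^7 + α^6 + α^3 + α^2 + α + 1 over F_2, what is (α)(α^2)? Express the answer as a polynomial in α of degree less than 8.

α^3

Multiply in F_2[α]: (α)·(α^2) = α^3.
Reduced: α^3.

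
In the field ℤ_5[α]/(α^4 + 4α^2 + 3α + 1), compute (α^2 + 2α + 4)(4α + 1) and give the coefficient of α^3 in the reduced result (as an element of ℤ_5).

4

Multiply in ℤ_5[α]: (α^2 + 2α + 4)·(4α + 1) = 4α^3 + 4α^2 + 3α + 4.
Reduced: 4α^3 + 4α^2 + 3α + 4.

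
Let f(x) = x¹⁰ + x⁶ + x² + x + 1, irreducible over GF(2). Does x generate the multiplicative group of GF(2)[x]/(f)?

|GF(2^10)^×| = 2^10 − 1 = 1023. Prime factorization: 1023 = 3·11·31.
f is primitive ⇔ x has order 1023 in GF(2)[x]/(f), i.e. x^(1023/q) ≠ 1 for each prime q | 1023.
x^(341) mod f = 1
x^(93) mod f = x⁹ + x⁸ + x⁷ + x⁴ + x³ + x².
x^(33) mod f = x⁷ + x⁶ + x⁵ + x⁴ + x² + x.
Since x^(341) = 1, the order of x divides 341 < 1023; not primitive.

No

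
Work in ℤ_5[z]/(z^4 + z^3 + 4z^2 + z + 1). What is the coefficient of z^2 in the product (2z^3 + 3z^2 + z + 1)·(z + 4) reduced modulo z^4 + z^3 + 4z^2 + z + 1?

Multiply in ℤ_5[z]: (2z^3 + 3z^2 + z + 1)·(z + 4) = 2z^4 + z^3 + 3z^2 + 4.
Reduce using z^4 ≡ 4z^3 + z^2 + 4z + 4 (mod z^4 + z^3 + 4z^2 + z + 1).
Reduced: 4z^3 + 3z + 2.

0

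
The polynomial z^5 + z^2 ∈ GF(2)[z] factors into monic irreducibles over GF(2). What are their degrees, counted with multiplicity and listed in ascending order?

Write f(z) = z^5 + z^2.
Roots in GF(2): f(0) = 0 → root; f(1) = 0 → root.
Linear factors from roots: (z), (z + 1).
Complete factorization: f(z) = (z + 1)·(z)^2·(z^2 + z + 1).
Factor degrees with multiplicity: 1 + 1 + 1 + 2 = 5.

1, 1, 1, 2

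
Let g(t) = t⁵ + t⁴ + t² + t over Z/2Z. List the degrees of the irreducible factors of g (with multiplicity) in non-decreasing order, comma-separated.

1, 1, 1, 2

Roots in Z/2Z: g(0) = 0 → root; g(1) = 0 → root.
Linear factors from roots: (t), (t + 1).
Complete factorization: g(t) = (t)·(t + 1)^2·(t² + t + 1).
Factor degrees with multiplicity: 1 + 1 + 1 + 2 = 5.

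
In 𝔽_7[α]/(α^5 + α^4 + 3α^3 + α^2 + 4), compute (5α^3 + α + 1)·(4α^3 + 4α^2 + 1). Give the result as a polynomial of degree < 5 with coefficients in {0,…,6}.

Multiply in 𝔽_7[α]: (5α^3 + α + 1)·(4α^3 + 4α^2 + 1) = 6α^6 + 6α^5 + 4α^4 + 6α^3 + 4α^2 + α + 1.
Reduce using α^5 ≡ 6α^4 + 4α^3 + 6α^2 + 3 (mod α^5 + α^4 + 3α^3 + α^2 + 4).
Reduced: 4α^2 + 5α + 1.

4α^2 + 5α + 1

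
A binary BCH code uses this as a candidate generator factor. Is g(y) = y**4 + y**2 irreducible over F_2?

Check for roots in F_2: g(0) = 0 → root; g(1) = 0 → root.
g(0) = 0, so (y) divides g(y); g is reducible.

No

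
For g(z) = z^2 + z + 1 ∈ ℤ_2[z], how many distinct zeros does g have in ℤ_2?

0

Evaluate at each of the 2 elements of ℤ_2:
g(0) = 1; g(1) = 1.
No element is a root.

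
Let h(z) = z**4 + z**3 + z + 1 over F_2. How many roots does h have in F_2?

Evaluate at each of the 2 elements of F_2:
h(0) = 1; h(1) = 0 → root.
Roots: {1}.

1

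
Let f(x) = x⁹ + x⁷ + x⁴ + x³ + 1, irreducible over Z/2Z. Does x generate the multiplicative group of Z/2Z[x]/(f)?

|GF(2^9)^×| = 2^9 − 1 = 511. Prime factorization: 511 = 7·73.
f is primitive ⇔ x has order 511 in GF(2)[x]/(f), i.e. x^(511/q) ≠ 1 for each prime q | 511.
x^(73) mod f = 1
x^(7) mod f = x⁷.
Since x^(73) = 1, the order of x divides 73 < 511; not primitive.

No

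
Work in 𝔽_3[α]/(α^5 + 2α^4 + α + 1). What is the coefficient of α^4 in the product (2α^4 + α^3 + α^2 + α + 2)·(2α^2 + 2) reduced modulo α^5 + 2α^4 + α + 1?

0

Multiply in 𝔽_3[α]: (2α^4 + α^3 + α^2 + α + 2)·(2α^2 + 2) = α^6 + 2α^5 + α^3 + 2α + 1.
Reduce using α^5 ≡ α^4 + 2α + 2 (mod α^5 + 2α^4 + α + 1).
Reduced: α^3 + 2α^2 + α + 1.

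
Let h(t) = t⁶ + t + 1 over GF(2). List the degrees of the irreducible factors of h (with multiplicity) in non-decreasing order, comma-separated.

Roots in GF(2): h(0) = 1; h(1) = 1.
Complete factorization: h(t) = (t⁶ + t + 1).
Factor degrees with multiplicity: 6 = 6.

6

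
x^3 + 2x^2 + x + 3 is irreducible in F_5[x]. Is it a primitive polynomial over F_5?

Yes

Write f(x) = x^3 + 2x^2 + x + 3.
|GF(5^3)^×| = 5^3 − 1 = 124. Prime factorization: 124 = 2^2·31.
f is primitive ⇔ x has order 124 in GF(5)[x]/(f), i.e. x^(124/q) ≠ 1 for each prime q | 124.
x^(62) mod f = 4.
x^(4) mod f = 3x^2 + 4x + 1.
None equal 1, so x has full order 124; f is primitive.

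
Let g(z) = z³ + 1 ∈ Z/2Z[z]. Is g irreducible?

No

Check for roots in Z/2Z: g(0) = 1; g(1) = 0 → root.
g(1) = 0, so (z − 1) divides g(z); g is reducible.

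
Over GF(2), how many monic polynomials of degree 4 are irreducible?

3

Gauss's count: N_{2}(4) = (1/4) Σ_{d|4} μ(4/d)·2^d.
Divisors of 4: 1, 2, 4; μ(4/d) for each: 0, -1, 1.
Σ = − 2^2 + 2^4 = 12.
N = 12/4 = 3.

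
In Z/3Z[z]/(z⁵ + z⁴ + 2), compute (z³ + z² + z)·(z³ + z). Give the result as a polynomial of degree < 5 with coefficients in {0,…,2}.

Multiply in Z/3Z[z]: (z³ + z² + z)·(z³ + z) = z⁶ + z⁵ + 2z⁴ + z³ + z².
Reduce using z⁵ ≡ 2z⁴ + 1 (mod z⁵ + z⁴ + 2).
Reduced: 2z⁴ + z³ + z² + z.

2z^4 + z^3 + z^2 + z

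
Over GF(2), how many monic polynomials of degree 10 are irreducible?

99

By the necklace-counting formula, N_2(10) = (1/10) Σ_{d|10} μ(10/d)·2^d.
Divisors of 10: 1, 2, 5, 10; μ(10/d) for each: 1, -1, -1, 1.
Σ = 2^1 − 2^2 − 2^5 + 2^10 = 990.
N = 990/10 = 99.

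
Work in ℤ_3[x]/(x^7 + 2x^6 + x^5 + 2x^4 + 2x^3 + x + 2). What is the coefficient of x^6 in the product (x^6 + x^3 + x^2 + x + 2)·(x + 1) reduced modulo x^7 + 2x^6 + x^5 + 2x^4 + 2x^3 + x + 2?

2

Multiply in ℤ_3[x]: (x^6 + x^3 + x^2 + x + 2)·(x + 1) = x^7 + x^6 + x^4 + 2x^3 + 2x^2 + 2.
Reduce using x^7 ≡ x^6 + 2x^5 + x^4 + x^3 + 2x + 1 (mod x^7 + 2x^6 + x^5 + 2x^4 + 2x^3 + x + 2).
Reduced: 2x^6 + 2x^5 + 2x^4 + 2x^2 + 2x.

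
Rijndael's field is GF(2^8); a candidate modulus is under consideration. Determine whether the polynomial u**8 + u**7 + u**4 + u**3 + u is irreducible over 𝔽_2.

No

Write h(u) = u**8 + u**7 + u**4 + u**3 + u.
Check for roots in 𝔽_2: h(0) = 0 → root; h(1) = 1.
h(0) = 0, so (u) divides h(u); h is reducible.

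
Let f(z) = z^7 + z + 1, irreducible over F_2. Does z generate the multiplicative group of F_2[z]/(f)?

|GF(2^7)^×| = 2^7 − 1 = 127. Prime factorization: 127 = 127.
f is primitive ⇔ z has order 127 in GF(2)[z]/(f), i.e. z^(127/q) ≠ 1 for each prime q | 127.
z^(1) mod f = z.
None equal 1, so z has full order 127; f is primitive.

Yes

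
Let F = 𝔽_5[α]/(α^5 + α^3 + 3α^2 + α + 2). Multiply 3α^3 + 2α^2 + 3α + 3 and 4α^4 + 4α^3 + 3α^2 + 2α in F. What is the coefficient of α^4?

0

Multiply in 𝔽_5[α]: (3α^3 + 2α^2 + 3α + 3)·(4α^4 + 4α^3 + 3α^2 + 2α) = 2α^7 + 4α^5 + α^4 + α.
Reduce using α^5 ≡ 4α^3 + 2α^2 + 4α + 3 (mod α^5 + α^3 + 3α^2 + α + 2).
Reduced: α^3 + 4α + 1.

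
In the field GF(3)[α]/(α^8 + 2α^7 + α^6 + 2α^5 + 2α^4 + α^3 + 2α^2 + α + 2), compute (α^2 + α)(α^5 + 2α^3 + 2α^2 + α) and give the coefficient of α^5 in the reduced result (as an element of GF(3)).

Multiply in GF(3)[α]: (α^2 + α)·(α^5 + 2α^3 + 2α^2 + α) = α^7 + α^6 + 2α^5 + α^4 + α^2.
Reduced: α^7 + α^6 + 2α^5 + α^4 + α^2.

2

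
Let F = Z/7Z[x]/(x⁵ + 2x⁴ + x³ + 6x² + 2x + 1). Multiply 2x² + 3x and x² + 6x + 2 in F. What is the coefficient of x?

6

Multiply in Z/7Z[x]: (2x² + 3x)·(x² + 6x + 2) = 2x⁴ + x³ + x² + 6x.
Reduced: 2x⁴ + x³ + x² + 6x.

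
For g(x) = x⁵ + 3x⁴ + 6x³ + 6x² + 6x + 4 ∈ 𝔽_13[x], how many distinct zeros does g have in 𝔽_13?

2

Evaluate at each of the 13 elements of 𝔽_13:
g(0) = 4; g(1) = 0 → root; g(2) = 12; g(3) = 9; g(4) = 12; g(5) = 6; g(6) = 8; g(7) = 5; g(8) = 9; g(9) = 8; g(10) = 8; g(11) = 10; g(12) = 0 → root.
Roots: {1, 12}.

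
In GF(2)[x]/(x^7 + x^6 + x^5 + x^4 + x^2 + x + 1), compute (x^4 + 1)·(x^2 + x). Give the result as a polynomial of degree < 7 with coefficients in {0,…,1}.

x^6 + x^5 + x^2 + x

Multiply in GF(2)[x]: (x^4 + 1)·(x^2 + x) = x^6 + x^5 + x^2 + x.
Reduced: x^6 + x^5 + x^2 + x.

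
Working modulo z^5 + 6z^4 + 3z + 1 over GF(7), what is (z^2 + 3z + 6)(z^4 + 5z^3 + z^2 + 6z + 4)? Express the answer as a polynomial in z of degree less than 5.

3z^4 + 4z^3 + 4z^2 + 6z + 1

Multiply in GF(7)[z]: (z^2 + 3z + 6)·(z^4 + 5z^3 + z^2 + 6z + 4) = z^6 + z^5 + z^4 + 4z^3 + 6z + 3.
Reduce using z^5 ≡ z^4 + 4z + 6 (mod z^5 + 6z^4 + 3z + 1).
Reduced: 3z^4 + 4z^3 + 4z^2 + 6z + 1.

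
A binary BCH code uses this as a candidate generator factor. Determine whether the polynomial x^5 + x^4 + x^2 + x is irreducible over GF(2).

Write g(x) = x^5 + x^4 + x^2 + x.
Check for roots in GF(2): g(0) = 0 → root; g(1) = 0 → root.
g(0) = 0, so (x) divides g(x); g is reducible.

No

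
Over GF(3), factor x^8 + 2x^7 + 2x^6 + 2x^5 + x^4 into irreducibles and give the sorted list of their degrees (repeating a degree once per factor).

Write g(x) = x^8 + 2x^7 + 2x^6 + 2x^5 + x^4.
Roots in GF(3): g(0) = 0 → root; g(1) = 2; g(2) = 0 → root.
Linear factors from roots: (x), (x + 1).
Complete factorization: g(x) = (x + 1)^2·(x)^4·(x^2 + 1).
Factor degrees with multiplicity: 1 + 1 + 1 + 1 + 1 + 1 + 2 = 8.

1, 1, 1, 1, 1, 1, 2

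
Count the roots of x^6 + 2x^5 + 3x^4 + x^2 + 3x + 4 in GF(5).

Write f(x) = x^6 + 2x^5 + 3x^4 + x^2 + 3x + 4.
Evaluate at each of the 5 elements of GF(5):
f(0) = 4; f(1) = 4; f(2) = 0 → root; f(3) = 0 → root; f(4) = 4.
Roots: {2, 3}.

2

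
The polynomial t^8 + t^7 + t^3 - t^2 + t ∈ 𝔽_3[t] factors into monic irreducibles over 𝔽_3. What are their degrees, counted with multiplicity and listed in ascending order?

Write h(t) = t^8 + t^7 + t^3 - t^2 + t.
Roots in 𝔽_3: h(0) = 0 → root; h(1) = 0 → root; h(2) = 0 → root.
Linear factors from roots: (t), (t - 1), (t + 1).
Complete factorization: h(t) = (t)·(t + 1)·(t - 1)·(t^2 - t - 1)·(t^3 - t^2 + t + 1).
Factor degrees with multiplicity: 1 + 1 + 1 + 2 + 3 = 8.

1, 1, 1, 2, 3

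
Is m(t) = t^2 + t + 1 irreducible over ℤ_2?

Check for roots in ℤ_2: m(0) = 1; m(1) = 1.
No roots. A degree-2 polynomial over a field with no linear factor is irreducible.

Yes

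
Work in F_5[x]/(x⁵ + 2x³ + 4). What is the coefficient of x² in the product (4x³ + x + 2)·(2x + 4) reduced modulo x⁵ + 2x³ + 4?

2

Multiply in F_5[x]: (4x³ + x + 2)·(2x + 4) = 3x⁴ + x³ + 2x² + 3x + 3.
Reduced: 3x⁴ + x³ + 2x² + 3x + 3.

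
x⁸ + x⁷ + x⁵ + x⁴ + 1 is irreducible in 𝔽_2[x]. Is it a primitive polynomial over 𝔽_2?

No

Write f(x) = x⁸ + x⁷ + x⁵ + x⁴ + 1.
|GF(2^8)^×| = 2^8 − 1 = 255. Prime factorization: 255 = 3·5·17.
f is primitive ⇔ x has order 255 in GF(2)[x]/(f), i.e. x^(255/q) ≠ 1 for each prime q | 255.
x^(85) mod f = x⁷ + x⁶ + x³ + x² + 1.
x^(51) mod f = 1
x^(15) mod f = x⁵ + x⁴ + x + 1.
Since x^(51) = 1, the order of x divides 51 < 255; not primitive.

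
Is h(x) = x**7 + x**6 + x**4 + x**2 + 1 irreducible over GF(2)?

Yes

Check for roots in GF(2): h(0) = 1; h(1) = 1.
No roots, so no linear factors.
Monic irreducibles of degree 2 over GF(2): x**2 + x + 1.
None of them divide h (all give nonzero remainder).
Monic irreducibles of degree 3 over GF(2): x**3 + x + 1, x**3 + x**2 + 1.
None of them divide h (all give nonzero remainder).
No irreducible factor of degree ≤ 3 exists, so h is irreducible over GF(2).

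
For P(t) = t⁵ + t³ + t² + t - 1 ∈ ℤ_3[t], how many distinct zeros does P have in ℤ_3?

2

Evaluate at each of the 3 elements of ℤ_3:
P(0) = 2; P(1) = 0 → root; P(2) = 0 → root.
Roots: {1, 2}.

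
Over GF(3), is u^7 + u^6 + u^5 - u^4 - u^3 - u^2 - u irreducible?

No

Write P(u) = u^7 + u^6 + u^5 - u^4 - u^3 - u^2 - u.
Check for roots in GF(3): P(0) = 0 → root; P(1) = 2; P(2) = 2.
P(0) = 0, so (u) divides P(u); P is reducible.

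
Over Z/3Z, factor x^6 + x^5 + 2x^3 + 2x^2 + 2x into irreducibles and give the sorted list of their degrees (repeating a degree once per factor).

Write h(x) = x^6 + x^5 + 2x^3 + 2x^2 + 2x.
Roots in Z/3Z: h(0) = 0 → root; h(1) = 2; h(2) = 1.
Linear factors from roots: (x).
Complete factorization: h(x) = (x)·(x^2 + 2x + 2)·(x^3 + 2x^2 + 1).
Factor degrees with multiplicity: 1 + 2 + 3 = 6.

1, 2, 3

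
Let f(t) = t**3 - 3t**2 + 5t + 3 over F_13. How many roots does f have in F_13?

Evaluate at each of the 13 elements of F_13:
f(0) = 3; f(1) = 6; f(2) = 9; f(3) = 5; f(4) = 0 → root; f(5) = 0 → root; f(6) = 11; f(7) = 0 → root; f(8) = 12; f(9) = 1; f(10) = 12; f(11) = 12; f(12) = 7.
Roots: {4, 5, 7}.

3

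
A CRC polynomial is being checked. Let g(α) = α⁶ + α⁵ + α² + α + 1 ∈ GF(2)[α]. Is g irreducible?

Check for roots in GF(2): g(0) = 1; g(1) = 1.
No roots, so no linear factors.
Monic irreducibles of degree 2 over GF(2): α² + α + 1.
None of them divide g (all give nonzero remainder).
Monic irreducibles of degree 3 over GF(2): α³ + α + 1, α³ + α² + 1.
None of them divide g (all give nonzero remainder).
No irreducible factor of degree ≤ 3 exists, so g is irreducible over GF(2).

Yes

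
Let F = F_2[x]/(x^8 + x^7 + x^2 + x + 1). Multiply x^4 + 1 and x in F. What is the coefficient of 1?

Multiply in F_2[x]: (x^4 + 1)·(x) = x^5 + x.
Reduced: x^5 + x.

0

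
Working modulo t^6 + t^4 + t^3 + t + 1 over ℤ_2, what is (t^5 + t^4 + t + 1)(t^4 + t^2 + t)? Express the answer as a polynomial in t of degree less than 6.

Multiply in ℤ_2[t]: (t^5 + t^4 + t + 1)·(t^4 + t^2 + t) = t^9 + t^8 + t^7 + t^4 + t^3 + t.
Reduce using t^6 ≡ t^4 + t^3 + t + 1 (mod t^6 + t^4 + t^3 + t + 1).
Reduced: t^5 + t^3 + t^2 + t.

t^5 + t^3 + t^2 + t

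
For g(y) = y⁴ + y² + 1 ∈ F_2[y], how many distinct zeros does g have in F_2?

Evaluate at each of the 2 elements of F_2:
g(0) = 1; g(1) = 1.
No element is a root.

0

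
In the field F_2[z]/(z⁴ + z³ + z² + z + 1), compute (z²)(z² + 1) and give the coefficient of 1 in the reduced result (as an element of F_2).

1

Multiply in F_2[z]: (z²)·(z² + 1) = z⁴ + z².
Reduce using z⁴ ≡ z³ + z² + z + 1 (mod z⁴ + z³ + z² + z + 1).
Reduced: z³ + z + 1.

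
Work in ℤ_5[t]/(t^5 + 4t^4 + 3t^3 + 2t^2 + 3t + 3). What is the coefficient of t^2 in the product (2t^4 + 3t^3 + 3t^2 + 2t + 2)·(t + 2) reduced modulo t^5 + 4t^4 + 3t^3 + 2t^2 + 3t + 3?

Multiply in ℤ_5[t]: (2t^4 + 3t^3 + 3t^2 + 2t + 2)·(t + 2) = 2t^5 + 2t^4 + 4t^3 + 3t^2 + t + 4.
Reduce using t^5 ≡ t^4 + 2t^3 + 3t^2 + 2t + 2 (mod t^5 + 4t^4 + 3t^3 + 2t^2 + 3t + 3).
Reduced: 4t^4 + 3t^3 + 4t^2 + 3.

4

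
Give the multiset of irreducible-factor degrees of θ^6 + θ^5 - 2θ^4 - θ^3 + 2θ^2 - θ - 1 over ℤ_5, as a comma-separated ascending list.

6

Write f(θ) = θ^6 + θ^5 - 2θ^4 - θ^3 + 2θ^2 - θ - 1.
Roots in ℤ_5: f(0) = 4; f(1) = 4; f(2) = 1; f(3) = 2; f(4) = 1.
Complete factorization: f(θ) = (θ^6 + θ^5 - 2θ^4 - θ^3 + 2θ^2 - θ - 1).
Factor degrees with multiplicity: 6 = 6.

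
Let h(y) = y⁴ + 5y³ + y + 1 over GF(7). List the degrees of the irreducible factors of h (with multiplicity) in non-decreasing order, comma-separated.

Linear factors from roots: (y + 3).
Complete factorization: h(y) = (y + 3)^2·(y² + 6y + 4).
Factor degrees with multiplicity: 1 + 1 + 2 = 4.

1, 1, 2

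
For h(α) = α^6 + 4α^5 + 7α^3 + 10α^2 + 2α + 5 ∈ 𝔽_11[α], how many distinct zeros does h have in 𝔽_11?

2

Evaluate at each of the 11 elements of 𝔽_11:
h(0) = 5; h(1) = 7; h(2) = 0 → root; h(3) = 0 → root; h(4) = 2; h(5) = 5; h(6) = 9; h(7) = 6; h(8) = 9; h(9) = 9; h(10) = 3.
Roots: {2, 3}.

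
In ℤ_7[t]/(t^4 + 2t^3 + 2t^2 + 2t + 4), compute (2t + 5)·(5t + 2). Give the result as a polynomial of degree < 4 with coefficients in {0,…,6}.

3t^2 + t + 3

Multiply in ℤ_7[t]: (2t + 5)·(5t + 2) = 3t^2 + t + 3.
Reduced: 3t^2 + t + 3.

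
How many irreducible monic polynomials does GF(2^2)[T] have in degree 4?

60

By the necklace-counting formula, N_4(4) = (1/4) Σ_{d|4} μ(4/d)·4^d.
Divisors of 4: 1, 2, 4; μ(4/d) for each: 0, -1, 1.
Σ = − 4^2 + 4^4 = 240.
N = 240/4 = 60.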